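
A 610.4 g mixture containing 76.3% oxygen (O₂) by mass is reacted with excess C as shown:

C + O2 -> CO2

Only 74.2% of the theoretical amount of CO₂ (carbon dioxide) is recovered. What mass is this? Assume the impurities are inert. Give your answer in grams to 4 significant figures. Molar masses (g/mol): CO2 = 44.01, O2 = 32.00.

Pure O2 available = 610.4 g × 0.763 = 465.74 g.
n(O2) = 465.74 g / 32.00 g/mol = 14.554 mol.
From the equation the O2:CO2 mole ratio is 1:1, so n(CO2) = 14.554 × 1/1 = 14.554 mol.
Mass of CO2 = 14.554 mol × 44.01 g/mol = 640.53 g.
Actual mass collected = 640.53 g × 0.742 = 475.27 g.

475.3 g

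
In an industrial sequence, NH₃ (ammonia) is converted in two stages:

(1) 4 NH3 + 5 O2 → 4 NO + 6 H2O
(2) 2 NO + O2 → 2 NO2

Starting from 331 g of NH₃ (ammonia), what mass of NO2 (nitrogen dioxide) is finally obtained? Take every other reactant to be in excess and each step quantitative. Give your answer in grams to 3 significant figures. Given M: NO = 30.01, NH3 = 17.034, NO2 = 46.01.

n(NH3) = 331.0 / 17.034 = 19.43 mol.
Step 1 gives a 4:4 ratio of NH3 to NO, so n(NO) = 19.43 mol.
In step 2 the NO:NO2 ratio is 2:2, so n(NO2) = 19.43 mol.
Mass of NO2 = 19.43 × 46.01 = 894.1 g.

894 g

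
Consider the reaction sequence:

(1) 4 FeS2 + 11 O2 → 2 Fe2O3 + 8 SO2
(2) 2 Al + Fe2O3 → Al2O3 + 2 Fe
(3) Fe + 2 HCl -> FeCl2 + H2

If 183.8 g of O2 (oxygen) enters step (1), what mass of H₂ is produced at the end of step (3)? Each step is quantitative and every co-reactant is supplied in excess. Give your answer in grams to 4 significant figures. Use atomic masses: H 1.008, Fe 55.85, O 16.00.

4.211 g

M(O2) = 2(16.00) = 32.00 g/mol.
M(H2) = 2(1.008) = 2.016 g/mol.
n(O2) = 183.8 / 32.00 = 5.7438 mol.
Reaction (1): O2→Fe2O3 ratio 11:2 ⇒ n(Fe2O3) = 1.0443 mol.
Reaction (2): Fe2O3→Fe ratio 1:2 ⇒ n(Fe) = 2.0886 mol.
Reaction (3): Fe→H2 ratio 1:1 ⇒ n(H2) = 2.0886 mol.
Mass of H2 = 2.0886 × 2.016 = 4.2107 g.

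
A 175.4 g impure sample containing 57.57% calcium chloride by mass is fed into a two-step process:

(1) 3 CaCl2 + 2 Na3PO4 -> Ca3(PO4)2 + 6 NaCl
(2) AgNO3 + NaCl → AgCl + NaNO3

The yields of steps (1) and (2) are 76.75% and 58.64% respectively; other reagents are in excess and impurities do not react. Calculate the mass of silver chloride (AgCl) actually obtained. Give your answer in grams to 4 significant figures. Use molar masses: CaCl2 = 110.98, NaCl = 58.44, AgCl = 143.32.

Pure CaCl2 = 175.4 × 0.5757 = 100.98 g.
n(CaCl2) = 100.98 / 110.98 = 0.90987 mol.
Step 1 (CaCl2:NaCl = 3:6): theoretical n(NaCl) = 1.8197 mol; at 76.75% yield, n(NaCl) = 1.3967 mol.
Step 2 (NaCl:AgCl = 1:1): theoretical n(AgCl) = 1.3967 mol, so theoretical mass = 1.3967 × 143.32 = 200.17 g.
At 58.64% yield, actual mass of AgCl = 200.17 × 0.5864 = 117.38 g.

117.4 g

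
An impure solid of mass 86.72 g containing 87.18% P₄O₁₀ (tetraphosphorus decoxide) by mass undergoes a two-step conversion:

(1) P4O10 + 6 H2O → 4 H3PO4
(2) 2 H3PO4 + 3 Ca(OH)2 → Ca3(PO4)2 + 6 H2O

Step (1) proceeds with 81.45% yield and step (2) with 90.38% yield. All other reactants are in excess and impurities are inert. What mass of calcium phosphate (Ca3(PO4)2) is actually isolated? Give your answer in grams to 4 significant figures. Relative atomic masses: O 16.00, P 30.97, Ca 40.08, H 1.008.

121.6 g

Pure P4O10 = 86.72 × 0.8718 = 75.602 g.
M(P4O10) = 4(30.97) + 10(16.00) = 283.88 g/mol.
M(Ca3(PO4)2) = 3(40.08) + 2(30.97) + 8(16.00) = 310.18 g/mol.
n(P4O10) = 75.602 / 283.88 = 0.26632 mol.
Step 1 (P4O10:H3PO4 = 1:4): theoretical n(H3PO4) = 1.0653 mol; at 81.45% yield, n(H3PO4) = 0.86767 mol.
Step 2 (H3PO4:Ca3(PO4)2 = 2:1): theoretical n(Ca3(PO4)2) = 0.43383 mol, so theoretical mass = 0.43383 × 310.18 = 134.57 g.
At 90.38% yield, actual mass of Ca3(PO4)2 = 134.57 × 0.9038 = 121.62 g.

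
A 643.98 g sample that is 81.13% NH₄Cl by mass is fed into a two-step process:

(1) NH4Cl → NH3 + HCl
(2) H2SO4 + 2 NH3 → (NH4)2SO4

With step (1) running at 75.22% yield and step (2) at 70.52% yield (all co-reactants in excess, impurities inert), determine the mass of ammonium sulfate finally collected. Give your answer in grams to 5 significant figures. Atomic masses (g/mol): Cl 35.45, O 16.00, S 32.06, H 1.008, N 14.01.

Pure NH4Cl = 643.98 × 0.8113 = 522.461 g.
M(NH4Cl) = 14.01 + 4(1.008) + 35.45 = 53.492 g/mol.
M((NH4)2SO4) = 2(14.01) + 8(1.008) + 32.06 + 4(16.00) = 132.144 g/mol.
n(NH4Cl) = 522.461 / 53.492 = 9.76709 mol.
Step 1 (NH4Cl:NH3 = 1:1): theoretical n(NH3) = 9.76709 mol; at 75.22% yield, n(NH3) = 7.34680 mol.
Step 2 (NH3:(NH4)2SO4 = 2:1): theoretical n((NH4)2SO4) = 3.67340 mol, so theoretical mass = 3.67340 × 132.144 = 485.418 g.
At 70.52% yield, actual mass of (NH4)2SO4 = 485.418 × 0.7052 = 342.317 g.

342.32 g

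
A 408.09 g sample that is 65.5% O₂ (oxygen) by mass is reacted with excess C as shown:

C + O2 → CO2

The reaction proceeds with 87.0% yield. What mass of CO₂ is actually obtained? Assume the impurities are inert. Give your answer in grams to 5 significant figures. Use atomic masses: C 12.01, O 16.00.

Pure O2 available = 408.09 g × 0.655 = 267.299 g.
M(O2) = 2(16.00) = 32.00 g/mol.
M(CO2) = 12.01 + 2(16.00) = 44.01 g/mol.
n(O2) = 267.299 g / 32.00 g/mol = 8.35309 mol.
From the equation the O2:CO2 mole ratio is 1:1, so n(CO2) = 8.35309 × 1/1 = 8.35309 mol.
Mass of CO2 = 8.35309 mol × 44.01 g/mol = 367.620 g.
Actual mass collected = 367.620 g × 0.870 = 319.829 g.

319.83 g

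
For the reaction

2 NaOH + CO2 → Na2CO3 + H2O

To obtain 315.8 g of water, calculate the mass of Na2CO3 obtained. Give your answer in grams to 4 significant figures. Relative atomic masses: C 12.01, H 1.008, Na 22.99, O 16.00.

M(H2O) = 2(1.008) + 16.00 = 18.016 g/mol.
M(Na2CO3) = 2(22.99) + 12.01 + 3(16.00) = 105.99 g/mol.
n(H2O) = 315.80 g / 18.016 g/mol = 17.529 mol.
From the equation the H2O:Na2CO3 mole ratio is 1:1, so n(Na2CO3) = 17.529 × 1/1 = 17.529 mol.
Mass of Na2CO3 = 17.529 mol × 105.99 g/mol = 1857.9 g.

1858 g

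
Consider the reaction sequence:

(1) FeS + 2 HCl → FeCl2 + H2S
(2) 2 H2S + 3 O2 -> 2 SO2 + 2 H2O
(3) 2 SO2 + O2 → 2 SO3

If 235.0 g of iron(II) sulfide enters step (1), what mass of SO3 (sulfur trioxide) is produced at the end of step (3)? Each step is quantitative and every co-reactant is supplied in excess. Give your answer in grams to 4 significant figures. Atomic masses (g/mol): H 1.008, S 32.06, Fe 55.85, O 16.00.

214.0 g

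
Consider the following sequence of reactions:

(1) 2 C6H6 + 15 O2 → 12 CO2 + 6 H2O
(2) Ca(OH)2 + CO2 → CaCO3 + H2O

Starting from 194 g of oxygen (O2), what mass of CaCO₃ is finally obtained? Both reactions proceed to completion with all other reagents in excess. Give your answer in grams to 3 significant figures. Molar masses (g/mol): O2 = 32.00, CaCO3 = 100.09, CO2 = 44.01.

n(O2) = 194.0 / 32.00 = 6.062 mol.
Step 1 gives a 15:12 ratio of O2 to CO2, so n(CO2) = 4.850 mol.
In step 2 the CO2:CaCO3 ratio is 1:1, so n(CaCO3) = 4.850 mol.
Mass of CaCO3 = 4.850 × 100.09 = 485.4 g.

485 g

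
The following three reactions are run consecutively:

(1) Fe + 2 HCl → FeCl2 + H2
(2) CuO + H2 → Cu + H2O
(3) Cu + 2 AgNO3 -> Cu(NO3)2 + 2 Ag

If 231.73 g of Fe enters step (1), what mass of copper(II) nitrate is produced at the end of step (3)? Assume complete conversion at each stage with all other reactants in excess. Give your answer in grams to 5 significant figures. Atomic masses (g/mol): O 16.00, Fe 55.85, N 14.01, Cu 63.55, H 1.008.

778.26 g

M(Fe) = 55.85 g/mol.
M(Cu(NO3)2) = 63.55 + 2(14.01) + 6(16.00) = 187.57 g/mol.
n(Fe) = 231.73 / 55.85 = 4.14915 mol.
Reaction (1): Fe→H2 ratio 1:1 ⇒ n(H2) = 4.14915 mol.
Reaction (2): H2→Cu ratio 1:1 ⇒ n(Cu) = 4.14915 mol.
Reaction (3): Cu→Cu(NO3)2 ratio 1:1 ⇒ n(Cu(NO3)2) = 4.14915 mol.
Mass of Cu(NO3)2 = 4.14915 × 187.57 = 778.256 g.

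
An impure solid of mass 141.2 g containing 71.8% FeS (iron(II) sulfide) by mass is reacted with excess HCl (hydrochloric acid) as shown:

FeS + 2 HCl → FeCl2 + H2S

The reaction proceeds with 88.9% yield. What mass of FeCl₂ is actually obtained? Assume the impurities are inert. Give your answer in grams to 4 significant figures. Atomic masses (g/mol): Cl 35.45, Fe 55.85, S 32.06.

129.9 g

Pure FeS available = 141.2 g × 0.718 = 101.38 g.
M(FeS) = 55.85 + 32.06 = 87.91 g/mol.
M(FeCl2) = 55.85 + 2(35.45) = 126.75 g/mol.
n(FeS) = 101.38 g / 87.91 g/mol = 1.1532 mol.
From the equation the FeS:FeCl2 mole ratio is 1:1, so n(FeCl2) = 1.1532 × 1/1 = 1.1532 mol.
Mass of FeCl2 = 1.1532 mol × 126.75 g/mol = 146.17 g.
Actual mass collected = 146.17 g × 0.889 = 129.95 g.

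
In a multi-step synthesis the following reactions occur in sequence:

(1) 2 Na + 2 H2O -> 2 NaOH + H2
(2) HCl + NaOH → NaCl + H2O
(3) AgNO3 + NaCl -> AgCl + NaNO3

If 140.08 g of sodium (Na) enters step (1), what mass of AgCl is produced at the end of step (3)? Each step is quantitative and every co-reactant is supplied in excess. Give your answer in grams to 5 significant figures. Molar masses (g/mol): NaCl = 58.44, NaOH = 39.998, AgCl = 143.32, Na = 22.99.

873.26 g

n(Na) = 140.08 / 22.99 = 6.09308 mol.
Reaction (1): Na→NaOH ratio 2:2 ⇒ n(NaOH) = 6.09308 mol.
Reaction (2): NaOH→NaCl ratio 1:1 ⇒ n(NaCl) = 6.09308 mol.
Reaction (3): NaCl→AgCl ratio 1:1 ⇒ n(AgCl) = 6.09308 mol.
Mass of AgCl = 6.09308 × 143.32 = 873.261 g.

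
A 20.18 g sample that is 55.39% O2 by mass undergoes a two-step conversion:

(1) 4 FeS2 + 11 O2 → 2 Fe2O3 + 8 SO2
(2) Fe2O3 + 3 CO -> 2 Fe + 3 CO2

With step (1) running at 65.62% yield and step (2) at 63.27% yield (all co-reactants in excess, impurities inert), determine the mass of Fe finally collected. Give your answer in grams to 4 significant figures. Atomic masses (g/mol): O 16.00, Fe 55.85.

2.945 g

Pure O2 = 20.18 × 0.5539 = 11.178 g.
M(O2) = 2(16.00) = 32.00 g/mol.
M(Fe) = 55.85 g/mol.
n(O2) = 11.178 / 32.00 = 0.34930 mol.
Step 1 (O2:Fe2O3 = 11:2): theoretical n(Fe2O3) = 0.063510 mol; at 65.62% yield, n(Fe2O3) = 0.041675 mol.
Step 2 (Fe2O3:Fe = 1:2): theoretical n(Fe) = 0.083350 mol, so theoretical mass = 0.083350 × 55.85 = 4.6551 g.
At 63.27% yield, actual mass of Fe = 4.6551 × 0.6327 = 2.9453 g.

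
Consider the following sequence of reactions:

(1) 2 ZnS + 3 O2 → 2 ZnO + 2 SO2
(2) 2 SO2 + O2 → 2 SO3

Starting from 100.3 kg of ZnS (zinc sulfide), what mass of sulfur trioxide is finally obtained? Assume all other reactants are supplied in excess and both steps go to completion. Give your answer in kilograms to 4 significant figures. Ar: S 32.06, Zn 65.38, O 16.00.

M(ZnS) = 65.38 + 32.06 = 97.44 g/mol.
M(SO3) = 32.06 + 3(16.00) = 80.06 g/mol.
100.3 kg = 100300 g.
n(ZnS) = 100300 / 97.44 = 1029.4 mol.
Step 1 gives a 2:2 ratio of ZnS to SO2, so n(SO2) = 1029.4 mol.
In step 2 the SO2:SO3 ratio is 2:2, so n(SO3) = 1029.4 mol.
Mass of SO3 = 1029.4 × 80.06 = 82410 g = 82.41 kg.

82.41 kg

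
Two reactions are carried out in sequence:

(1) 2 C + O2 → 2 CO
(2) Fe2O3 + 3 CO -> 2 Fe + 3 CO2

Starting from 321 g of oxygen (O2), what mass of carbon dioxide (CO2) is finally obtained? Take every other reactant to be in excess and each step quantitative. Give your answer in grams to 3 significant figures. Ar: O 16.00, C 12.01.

883 g

M(O2) = 2(16.00) = 32.00 g/mol.
M(CO2) = 12.01 + 2(16.00) = 44.01 g/mol.
n(O2) = 321.0 / 32.00 = 10.03 mol.
Step 1 gives a 1:2 ratio of O2 to CO, so n(CO) = 20.06 mol.
In step 2 the CO:CO2 ratio is 3:3, so n(CO2) = 20.06 mol.
Mass of CO2 = 20.06 × 44.01 = 883.0 g.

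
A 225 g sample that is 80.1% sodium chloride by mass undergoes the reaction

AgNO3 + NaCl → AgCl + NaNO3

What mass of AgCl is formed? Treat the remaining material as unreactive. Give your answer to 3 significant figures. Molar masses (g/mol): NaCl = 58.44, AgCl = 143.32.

442 g

Mass of pure NaCl = 225 g × 0.801 = 180.2 g.
n(NaCl) = 180.2 g / 58.44 g/mol = 3.084 mol.
From the equation the NaCl:AgCl mole ratio is 1:1, so n(AgCl) = 3.084 × 1/1 = 3.084 mol.
Mass of AgCl = 3.084 mol × 143.32 g/mol = 442.0 g.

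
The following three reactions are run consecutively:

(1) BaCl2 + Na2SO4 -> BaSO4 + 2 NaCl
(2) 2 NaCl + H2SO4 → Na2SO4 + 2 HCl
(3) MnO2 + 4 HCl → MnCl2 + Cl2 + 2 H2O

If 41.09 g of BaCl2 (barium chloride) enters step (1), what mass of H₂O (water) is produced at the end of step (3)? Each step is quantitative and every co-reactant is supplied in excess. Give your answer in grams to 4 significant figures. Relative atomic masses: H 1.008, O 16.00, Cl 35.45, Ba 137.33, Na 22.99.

3.555 g

M(BaCl2) = 137.33 + 2(35.45) = 208.23 g/mol.
M(H2O) = 2(1.008) + 16.00 = 18.016 g/mol.
n(BaCl2) = 41.09 / 208.23 = 0.19733 mol.
Reaction (1): BaCl2→NaCl ratio 1:2 ⇒ n(NaCl) = 0.39466 mol.
Reaction (2): NaCl→HCl ratio 2:2 ⇒ n(HCl) = 0.39466 mol.
Reaction (3): HCl→H2O ratio 4:2 ⇒ n(H2O) = 0.19733 mol.
Mass of H2O = 0.19733 × 18.016 = 3.5551 g.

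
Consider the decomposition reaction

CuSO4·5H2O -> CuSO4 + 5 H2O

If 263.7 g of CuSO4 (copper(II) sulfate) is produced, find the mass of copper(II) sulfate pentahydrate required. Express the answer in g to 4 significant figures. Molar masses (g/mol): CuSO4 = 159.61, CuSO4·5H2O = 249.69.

n(CuSO4) = 263.70 g / 159.61 g/mol = 1.6522 mol.
From the equation the CuSO4:CuSO4·5H2O mole ratio is 1:1, so n(CuSO4·5H2O) = 1.6522 × 1/1 = 1.6522 mol.
Mass of CuSO4·5H2O = 1.6522 mol × 249.69 g/mol = 412.53 g.

412.5 g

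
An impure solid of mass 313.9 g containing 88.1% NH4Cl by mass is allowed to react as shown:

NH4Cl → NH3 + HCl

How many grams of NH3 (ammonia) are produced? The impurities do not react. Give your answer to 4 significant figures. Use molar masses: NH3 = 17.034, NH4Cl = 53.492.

88.06 g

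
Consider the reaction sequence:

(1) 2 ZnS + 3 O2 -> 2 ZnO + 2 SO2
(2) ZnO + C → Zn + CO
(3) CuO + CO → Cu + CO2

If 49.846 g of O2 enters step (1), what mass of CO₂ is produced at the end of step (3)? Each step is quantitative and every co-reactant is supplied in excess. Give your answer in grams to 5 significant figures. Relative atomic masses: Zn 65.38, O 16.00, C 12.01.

M(O2) = 2(16.00) = 32.00 g/mol.
M(CO2) = 12.01 + 2(16.00) = 44.01 g/mol.
n(O2) = 49.846 / 32.00 = 1.55769 mol.
Reaction (1): O2→ZnO ratio 3:2 ⇒ n(ZnO) = 1.03846 mol.
Reaction (2): ZnO→CO ratio 1:1 ⇒ n(CO) = 1.03846 mol.
Reaction (3): CO→CO2 ratio 1:1 ⇒ n(CO2) = 1.03846 mol.
Mass of CO2 = 1.03846 × 44.01 = 45.7026 g.

45.703 g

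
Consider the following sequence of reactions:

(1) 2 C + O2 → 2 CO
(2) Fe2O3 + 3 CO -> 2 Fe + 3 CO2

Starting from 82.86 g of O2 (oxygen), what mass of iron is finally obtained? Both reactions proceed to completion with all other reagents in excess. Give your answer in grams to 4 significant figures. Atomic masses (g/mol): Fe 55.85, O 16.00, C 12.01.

192.8 g

M(O2) = 2(16.00) = 32.00 g/mol.
M(Fe) = 55.85 g/mol.
n(O2) = 82.860 / 32.00 = 2.5894 mol.
Step 1 gives a 1:2 ratio of O2 to CO, so n(CO) = 5.1787 mol.
In step 2 the CO:Fe ratio is 3:2, so n(Fe) = 3.4525 mol.
Mass of Fe = 3.4525 × 55.85 = 192.82 g.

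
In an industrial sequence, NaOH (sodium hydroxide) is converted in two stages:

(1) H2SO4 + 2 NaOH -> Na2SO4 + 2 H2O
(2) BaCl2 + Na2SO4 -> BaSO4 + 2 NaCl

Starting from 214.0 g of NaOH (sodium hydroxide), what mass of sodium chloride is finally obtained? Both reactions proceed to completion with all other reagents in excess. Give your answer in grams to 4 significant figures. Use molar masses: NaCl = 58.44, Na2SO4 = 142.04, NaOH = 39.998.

n(NaOH) = 214.00 / 39.998 = 5.3503 mol.
Step 1 gives a 2:1 ratio of NaOH to Na2SO4, so n(Na2SO4) = 2.6751 mol.
In step 2 the Na2SO4:NaCl ratio is 1:2, so n(NaCl) = 5.3503 mol.
Mass of NaCl = 5.3503 × 58.44 = 312.67 g.

312.7 g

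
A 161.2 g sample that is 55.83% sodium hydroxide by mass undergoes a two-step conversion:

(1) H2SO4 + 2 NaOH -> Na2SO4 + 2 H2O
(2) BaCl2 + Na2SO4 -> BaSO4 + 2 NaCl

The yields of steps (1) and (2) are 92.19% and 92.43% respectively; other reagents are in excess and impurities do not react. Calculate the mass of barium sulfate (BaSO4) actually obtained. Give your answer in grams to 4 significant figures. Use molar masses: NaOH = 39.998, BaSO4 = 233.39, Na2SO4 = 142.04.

Pure NaOH = 161.2 × 0.5583 = 89.998 g.
n(NaOH) = 89.998 / 39.998 = 2.2501 mol.
Step 1 (NaOH:Na2SO4 = 2:1): theoretical n(Na2SO4) = 1.1250 mol; at 92.19% yield, n(Na2SO4) = 1.0372 mol.
Step 2 (Na2SO4:BaSO4 = 1:1): theoretical n(BaSO4) = 1.0372 mol, so theoretical mass = 1.0372 × 233.39 = 242.06 g.
At 92.43% yield, actual mass of BaSO4 = 242.06 × 0.9243 = 223.74 g.

223.7 g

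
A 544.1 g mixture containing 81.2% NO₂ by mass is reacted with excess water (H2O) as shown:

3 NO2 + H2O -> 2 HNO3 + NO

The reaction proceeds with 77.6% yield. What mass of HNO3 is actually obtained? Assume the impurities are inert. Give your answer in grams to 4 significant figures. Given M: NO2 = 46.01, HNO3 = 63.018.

313.1 g

Pure NO2 available = 544.1 g × 0.812 = 441.81 g.
n(NO2) = 441.81 g / 46.01 g/mol = 9.6025 mol.
From the equation the NO2:HNO3 mole ratio is 3:2, so n(HNO3) = 9.6025 × 2/3 = 6.4016 mol.
Mass of HNO3 = 6.4016 mol × 63.018 g/mol = 403.42 g.
Actual mass collected = 403.42 g × 0.776 = 313.05 g.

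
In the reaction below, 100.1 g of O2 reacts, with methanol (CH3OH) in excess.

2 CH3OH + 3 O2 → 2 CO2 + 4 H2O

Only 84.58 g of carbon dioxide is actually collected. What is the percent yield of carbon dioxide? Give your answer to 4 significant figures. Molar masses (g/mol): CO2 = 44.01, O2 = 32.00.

92.16 %

n(O2) = 100.10 g / 32.00 g/mol = 3.1281 mol.
From the equation the O2:CO2 mole ratio is 3:2, so n(CO2) = 3.1281 × 2/3 = 2.0854 mol.
Mass of CO2 = 2.0854 mol × 44.01 g/mol = 91.779 g.
This is the theoretical yield. Percent yield = 84.58 g / 91.779 g × 100% = 92.156%.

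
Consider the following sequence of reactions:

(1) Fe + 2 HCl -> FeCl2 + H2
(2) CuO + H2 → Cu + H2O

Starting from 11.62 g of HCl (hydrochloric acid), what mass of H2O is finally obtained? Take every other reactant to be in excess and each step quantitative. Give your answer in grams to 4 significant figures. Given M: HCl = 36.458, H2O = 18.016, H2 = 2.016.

2.871 g

n(HCl) = 11.620 / 36.458 = 0.31872 mol.
Step 1 gives a 2:1 ratio of HCl to H2, so n(H2) = 0.15936 mol.
In step 2 the H2:H2O ratio is 1:1, so n(H2O) = 0.15936 mol.
Mass of H2O = 0.15936 × 18.016 = 2.8711 g.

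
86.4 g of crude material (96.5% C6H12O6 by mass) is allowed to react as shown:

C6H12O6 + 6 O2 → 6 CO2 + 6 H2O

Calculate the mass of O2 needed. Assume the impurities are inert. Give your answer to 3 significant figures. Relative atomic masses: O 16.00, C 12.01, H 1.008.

Mass of pure C6H12O6 = 86.4 g × 0.965 = 83.38 g.
M(C6H12O6) = 6(12.01) + 12(1.008) + 6(16.00) = 180.156 g/mol.
M(O2) = 2(16.00) = 32.00 g/mol.
n(C6H12O6) = 83.38 g / 180.156 g/mol = 0.4628 mol.
From the equation the C6H12O6:O2 mole ratio is 1:6, so n(O2) = 0.4628 × 6/1 = 2.777 mol.
Mass of O2 = 2.777 mol × 32.00 g/mol = 88.86 g.

88.9 g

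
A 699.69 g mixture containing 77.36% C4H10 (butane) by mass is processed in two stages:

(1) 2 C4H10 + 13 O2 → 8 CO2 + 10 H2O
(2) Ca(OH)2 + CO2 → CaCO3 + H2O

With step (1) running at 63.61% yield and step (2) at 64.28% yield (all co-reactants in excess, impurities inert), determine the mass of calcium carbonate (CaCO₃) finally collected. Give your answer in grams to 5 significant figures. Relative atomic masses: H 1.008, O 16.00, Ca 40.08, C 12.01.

1524.6 g

Pure C4H10 = 699.69 × 0.7736 = 541.280 g.
M(C4H10) = 4(12.01) + 10(1.008) = 58.12 g/mol.
M(CaCO3) = 40.08 + 12.01 + 3(16.00) = 100.09 g/mol.
n(C4H10) = 541.280 / 58.12 = 9.31315 mol.
Step 1 (C4H10:CO2 = 2:8): theoretical n(CO2) = 37.2526 mol; at 63.61% yield, n(CO2) = 23.6964 mol.
Step 2 (CO2:CaCO3 = 1:1): theoretical n(CaCO3) = 23.6964 mol, so theoretical mass = 23.6964 × 100.09 = 2371.77 g.
At 64.28% yield, actual mass of CaCO3 = 2371.77 × 0.6428 = 1524.57 g.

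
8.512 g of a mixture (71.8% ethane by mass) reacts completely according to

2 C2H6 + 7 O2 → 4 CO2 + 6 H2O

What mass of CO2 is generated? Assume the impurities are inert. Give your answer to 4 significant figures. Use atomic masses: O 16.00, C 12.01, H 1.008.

17.89 g

Mass of pure C2H6 = 8.512 g × 0.718 = 6.1116 g.
M(C2H6) = 2(12.01) + 6(1.008) = 30.068 g/mol.
M(CO2) = 12.01 + 2(16.00) = 44.01 g/mol.
n(C2H6) = 6.1116 g / 30.068 g/mol = 0.20326 mol.
From the equation the C2H6:CO2 mole ratio is 2:4, so n(CO2) = 0.20326 × 4/2 = 0.40652 mol.
Mass of CO2 = 0.40652 mol × 44.01 g/mol = 17.891 g.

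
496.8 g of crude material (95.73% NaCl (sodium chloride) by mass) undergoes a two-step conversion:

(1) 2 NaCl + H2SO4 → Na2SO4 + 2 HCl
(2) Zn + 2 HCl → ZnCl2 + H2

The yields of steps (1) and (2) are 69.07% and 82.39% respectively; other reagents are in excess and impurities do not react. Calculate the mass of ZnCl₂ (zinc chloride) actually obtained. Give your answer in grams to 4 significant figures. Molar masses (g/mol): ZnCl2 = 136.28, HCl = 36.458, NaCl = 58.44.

315.6 g

Pure NaCl = 496.8 × 0.9573 = 475.59 g.
n(NaCl) = 475.59 / 58.44 = 8.1380 mol.
Step 1 (NaCl:HCl = 2:2): theoretical n(HCl) = 8.1380 mol; at 69.07% yield, n(HCl) = 5.6209 mol.
Step 2 (HCl:ZnCl2 = 2:1): theoretical n(ZnCl2) = 2.8105 mol, so theoretical mass = 2.8105 × 136.28 = 383.01 g.
At 82.39% yield, actual mass of ZnCl2 = 383.01 × 0.8239 = 315.56 g.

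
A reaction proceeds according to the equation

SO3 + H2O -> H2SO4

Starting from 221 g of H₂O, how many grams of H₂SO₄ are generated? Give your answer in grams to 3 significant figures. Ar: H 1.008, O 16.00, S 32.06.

M(H2O) = 2(1.008) + 16.00 = 18.016 g/mol.
M(H2SO4) = 2(1.008) + 32.06 + 4(16.00) = 98.076 g/mol.
n(H2O) = 221.0 g / 18.016 g/mol = 12.27 mol.
From the equation the H2O:H2SO4 mole ratio is 1:1, so n(H2SO4) = 12.27 × 1/1 = 12.27 mol.
Mass of H2SO4 = 12.27 mol × 98.076 g/mol = 1203 g.

1200 g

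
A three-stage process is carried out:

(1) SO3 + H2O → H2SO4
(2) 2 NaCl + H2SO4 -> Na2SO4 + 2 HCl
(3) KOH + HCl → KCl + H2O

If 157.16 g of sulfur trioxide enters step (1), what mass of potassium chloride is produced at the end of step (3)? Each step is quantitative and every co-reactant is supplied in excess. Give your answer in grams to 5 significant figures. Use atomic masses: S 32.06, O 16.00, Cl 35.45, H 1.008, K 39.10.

292.69 g

M(SO3) = 32.06 + 3(16.00) = 80.06 g/mol.
M(KCl) = 39.10 + 35.45 = 74.55 g/mol.
n(SO3) = 157.16 / 80.06 = 1.96303 mol.
Reaction (1): SO3→H2SO4 ratio 1:1 ⇒ n(H2SO4) = 1.96303 mol.
Reaction (2): H2SO4→HCl ratio 1:2 ⇒ n(HCl) = 3.92606 mol.
Reaction (3): HCl→KCl ratio 1:1 ⇒ n(KCl) = 3.92606 mol.
Mass of KCl = 3.92606 × 74.55 = 292.687 g.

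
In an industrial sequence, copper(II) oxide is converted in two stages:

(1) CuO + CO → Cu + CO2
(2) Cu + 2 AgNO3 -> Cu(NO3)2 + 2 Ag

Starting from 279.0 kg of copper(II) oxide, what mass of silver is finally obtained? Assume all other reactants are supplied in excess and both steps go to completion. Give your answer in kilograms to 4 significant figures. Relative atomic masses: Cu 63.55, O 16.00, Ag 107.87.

M(CuO) = 63.55 + 16.00 = 79.55 g/mol.
M(Ag) = 107.87 g/mol.
279.0 kg = 279000 g.
n(CuO) = 279000 / 79.55 = 3507.2 mol.
Step 1 gives a 1:1 ratio of CuO to Cu, so n(Cu) = 3507.2 mol.
In step 2 the Cu:Ag ratio is 1:2, so n(Ag) = 7014.5 mol.
Mass of Ag = 7014.5 × 107.87 = 756650 g = 756.6 kg.

756.6 kg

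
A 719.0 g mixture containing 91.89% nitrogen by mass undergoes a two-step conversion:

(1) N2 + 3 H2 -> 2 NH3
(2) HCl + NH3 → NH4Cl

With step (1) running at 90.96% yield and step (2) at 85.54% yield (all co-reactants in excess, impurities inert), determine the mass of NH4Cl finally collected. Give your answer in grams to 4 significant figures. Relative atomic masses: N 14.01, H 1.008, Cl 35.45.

Pure N2 = 719.0 × 0.9189 = 660.69 g.
M(N2) = 2(14.01) = 28.02 g/mol.
M(NH4Cl) = 14.01 + 4(1.008) + 35.45 = 53.492 g/mol.
n(N2) = 660.69 / 28.02 = 23.579 mol.
Step 1 (N2:NH3 = 1:2): theoretical n(NH3) = 47.158 mol; at 90.96% yield, n(NH3) = 42.895 mol.
Step 2 (NH3:NH4Cl = 1:1): theoretical n(NH4Cl) = 42.895 mol, so theoretical mass = 42.895 × 53.492 = 2294.6 g.
At 85.54% yield, actual mass of NH4Cl = 2294.6 × 0.8554 = 1962.8 g.

1963 g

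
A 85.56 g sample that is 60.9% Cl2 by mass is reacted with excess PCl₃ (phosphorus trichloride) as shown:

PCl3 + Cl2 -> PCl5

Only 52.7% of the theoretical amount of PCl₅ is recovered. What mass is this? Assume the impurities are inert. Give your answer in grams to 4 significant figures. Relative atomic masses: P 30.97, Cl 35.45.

Pure Cl2 available = 85.56 g × 0.609 = 52.106 g.
M(Cl2) = 2(35.45) = 70.90 g/mol.
M(PCl5) = 30.97 + 5(35.45) = 208.22 g/mol.
n(Cl2) = 52.106 g / 70.90 g/mol = 0.73492 mol.
From the equation the Cl2:PCl5 mole ratio is 1:1, so n(PCl5) = 0.73492 × 1/1 = 0.73492 mol.
Mass of PCl5 = 0.73492 mol × 208.22 g/mol = 153.03 g.
Actual mass collected = 153.03 g × 0.527 = 80.645 g.

80.64 g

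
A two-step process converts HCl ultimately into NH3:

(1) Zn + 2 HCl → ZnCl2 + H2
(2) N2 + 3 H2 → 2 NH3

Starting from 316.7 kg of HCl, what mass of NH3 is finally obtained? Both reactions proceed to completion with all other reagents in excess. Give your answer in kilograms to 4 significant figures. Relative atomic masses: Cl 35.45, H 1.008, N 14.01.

M(HCl) = 1.008 + 35.45 = 36.458 g/mol.
M(NH3) = 14.01 + 3(1.008) = 17.034 g/mol.
316.7 kg = 316700 g.
n(HCl) = 316700 / 36.458 = 8686.7 mol.
Step 1 gives a 2:1 ratio of HCl to H2, so n(H2) = 4343.4 mol.
In step 2 the H2:NH3 ratio is 3:2, so n(NH3) = 2895.6 mol.
Mass of NH3 = 2895.6 × 17.034 = 49323 g = 49.32 kg.

49.32 kg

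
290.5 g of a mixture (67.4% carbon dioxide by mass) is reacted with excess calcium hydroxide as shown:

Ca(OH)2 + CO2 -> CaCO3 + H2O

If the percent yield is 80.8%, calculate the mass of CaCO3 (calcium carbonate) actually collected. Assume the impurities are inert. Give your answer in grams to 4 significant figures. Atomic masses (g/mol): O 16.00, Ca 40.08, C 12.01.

Pure CO2 available = 290.5 g × 0.674 = 195.80 g.
M(CO2) = 12.01 + 2(16.00) = 44.01 g/mol.
M(CaCO3) = 40.08 + 12.01 + 3(16.00) = 100.09 g/mol.
n(CO2) = 195.80 g / 44.01 g/mol = 4.4489 mol.
From the equation the CO2:CaCO3 mole ratio is 1:1, so n(CaCO3) = 4.4489 × 1/1 = 4.4489 mol.
Mass of CaCO3 = 4.4489 mol × 100.09 g/mol = 445.29 g.
Actual mass collected = 445.29 g × 0.808 = 359.80 g.

359.8 g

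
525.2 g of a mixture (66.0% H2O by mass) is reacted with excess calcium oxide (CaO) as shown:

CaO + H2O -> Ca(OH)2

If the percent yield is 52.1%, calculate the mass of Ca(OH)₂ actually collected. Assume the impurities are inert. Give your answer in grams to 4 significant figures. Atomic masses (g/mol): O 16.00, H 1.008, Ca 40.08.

742.8 g

Pure H2O available = 525.2 g × 0.660 = 346.63 g.
M(H2O) = 2(1.008) + 16.00 = 18.016 g/mol.
M(Ca(OH)2) = 40.08 + 2(16.00) + 2(1.008) = 74.096 g/mol.
n(H2O) = 346.63 g / 18.016 g/mol = 19.240 mol.
From the equation the H2O:Ca(OH)2 mole ratio is 1:1, so n(Ca(OH)2) = 19.240 × 1/1 = 19.240 mol.
Mass of Ca(OH)2 = 19.240 mol × 74.096 g/mol = 1425.6 g.
Actual mass collected = 1425.6 g × 0.521 = 742.75 g.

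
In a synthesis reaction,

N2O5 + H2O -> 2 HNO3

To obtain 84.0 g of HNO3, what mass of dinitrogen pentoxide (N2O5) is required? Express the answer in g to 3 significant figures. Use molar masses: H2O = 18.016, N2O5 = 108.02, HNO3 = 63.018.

72.0 g

n(HNO3) = 84.00 g / 63.018 g/mol = 1.333 mol.
From the equation the HNO3:N2O5 mole ratio is 2:1, so n(N2O5) = 1.333 × 1/2 = 0.6665 mol.
Mass of N2O5 = 0.6665 mol × 108.02 g/mol = 71.99 g.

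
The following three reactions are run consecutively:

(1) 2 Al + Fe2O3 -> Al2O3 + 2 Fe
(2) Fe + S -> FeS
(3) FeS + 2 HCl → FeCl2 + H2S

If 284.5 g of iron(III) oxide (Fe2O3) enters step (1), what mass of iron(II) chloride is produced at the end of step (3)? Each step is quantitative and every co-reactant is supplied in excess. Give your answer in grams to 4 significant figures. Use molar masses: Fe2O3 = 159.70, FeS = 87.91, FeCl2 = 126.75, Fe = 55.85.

n(Fe2O3) = 284.5 / 159.70 = 1.7815 mol.
Reaction (1): Fe2O3→Fe ratio 1:2 ⇒ n(Fe) = 3.5629 mol.
Reaction (2): Fe→FeS ratio 1:1 ⇒ n(FeS) = 3.5629 mol.
Reaction (3): FeS→FeCl2 ratio 1:1 ⇒ n(FeCl2) = 3.5629 mol.
Mass of FeCl2 = 3.5629 × 126.75 = 451.60 g.

451.6 g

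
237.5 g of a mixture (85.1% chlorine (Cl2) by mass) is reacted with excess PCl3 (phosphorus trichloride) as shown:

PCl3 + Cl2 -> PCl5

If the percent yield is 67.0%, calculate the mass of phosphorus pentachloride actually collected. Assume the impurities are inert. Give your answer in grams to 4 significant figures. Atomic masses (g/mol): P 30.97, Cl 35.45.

397.7 g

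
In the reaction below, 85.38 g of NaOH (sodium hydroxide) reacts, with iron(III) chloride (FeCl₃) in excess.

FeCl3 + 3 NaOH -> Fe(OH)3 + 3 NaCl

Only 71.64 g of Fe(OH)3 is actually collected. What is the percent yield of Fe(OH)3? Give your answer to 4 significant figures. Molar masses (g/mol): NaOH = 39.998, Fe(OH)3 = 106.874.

94.21 %

n(NaOH) = 85.380 g / 39.998 g/mol = 2.1346 mol.
From the equation the NaOH:Fe(OH)3 mole ratio is 3:1, so n(Fe(OH)3) = 2.1346 × 1/3 = 0.71154 mol.
Mass of Fe(OH)3 = 0.71154 mol × 106.874 g/mol = 76.045 g.
This is the theoretical yield. Percent yield = 71.64 g / 76.045 g × 100% = 94.208%.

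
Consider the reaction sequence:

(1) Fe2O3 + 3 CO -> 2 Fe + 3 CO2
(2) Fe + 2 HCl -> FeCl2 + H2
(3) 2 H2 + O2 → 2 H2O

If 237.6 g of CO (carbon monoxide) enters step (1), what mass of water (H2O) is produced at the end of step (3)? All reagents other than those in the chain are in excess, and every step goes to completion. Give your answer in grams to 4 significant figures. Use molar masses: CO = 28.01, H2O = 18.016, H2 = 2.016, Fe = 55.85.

n(CO) = 237.6 / 28.01 = 8.4827 mol.
Reaction (1): CO→Fe ratio 3:2 ⇒ n(Fe) = 5.6551 mol.
Reaction (2): Fe→H2 ratio 1:1 ⇒ n(H2) = 5.6551 mol.
Reaction (3): H2→H2O ratio 2:2 ⇒ n(H2O) = 5.6551 mol.
Mass of H2O = 5.6551 × 18.016 = 101.88 g.

101.9 g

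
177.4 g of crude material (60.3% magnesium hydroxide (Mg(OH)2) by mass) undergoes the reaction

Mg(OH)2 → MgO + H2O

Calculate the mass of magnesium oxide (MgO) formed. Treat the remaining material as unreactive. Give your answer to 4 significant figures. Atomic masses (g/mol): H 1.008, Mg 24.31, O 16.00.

Mass of pure Mg(OH)2 = 177.4 g × 0.603 = 106.97 g.
M(Mg(OH)2) = 24.31 + 2(16.00) + 2(1.008) = 58.326 g/mol.
M(MgO) = 24.31 + 16.00 = 40.31 g/mol.
n(Mg(OH)2) = 106.97 g / 58.326 g/mol = 1.8340 mol.
From the equation the Mg(OH)2:MgO mole ratio is 1:1, so n(MgO) = 1.8340 × 1/1 = 1.8340 mol.
Mass of MgO = 1.8340 mol × 40.31 g/mol = 73.930 g.

73.93 g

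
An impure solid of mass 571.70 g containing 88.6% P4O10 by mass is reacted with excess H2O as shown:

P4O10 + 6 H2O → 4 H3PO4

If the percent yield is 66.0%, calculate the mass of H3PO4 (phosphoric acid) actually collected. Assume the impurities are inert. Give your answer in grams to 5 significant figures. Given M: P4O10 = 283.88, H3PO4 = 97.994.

461.61 g

Pure P4O10 available = 571.70 g × 0.886 = 506.526 g.
n(P4O10) = 506.526 g / 283.88 g/mol = 1.78430 mol.
From the equation the P4O10:H3PO4 mole ratio is 1:4, so n(H3PO4) = 1.78430 × 4/1 = 7.13719 mol.
Mass of H3PO4 = 7.13719 mol × 97.994 g/mol = 699.402 g.
Actual mass collected = 699.402 g × 0.660 = 461.605 g.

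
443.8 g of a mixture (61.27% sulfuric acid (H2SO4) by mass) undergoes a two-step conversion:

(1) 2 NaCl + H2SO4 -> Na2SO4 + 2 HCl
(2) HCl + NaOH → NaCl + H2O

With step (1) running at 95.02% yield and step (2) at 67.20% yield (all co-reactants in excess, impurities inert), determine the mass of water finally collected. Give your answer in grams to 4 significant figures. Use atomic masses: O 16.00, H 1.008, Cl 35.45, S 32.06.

Pure H2SO4 = 443.8 × 0.6127 = 271.92 g.
M(H2SO4) = 2(1.008) + 32.06 + 4(16.00) = 98.076 g/mol.
M(H2O) = 2(1.008) + 16.00 = 18.016 g/mol.
n(H2SO4) = 271.92 / 98.076 = 2.7725 mol.
Step 1 (H2SO4:HCl = 1:2): theoretical n(HCl) = 5.5450 mol; at 95.02% yield, n(HCl) = 5.2689 mol.
Step 2 (HCl:H2O = 1:1): theoretical n(H2O) = 5.2689 mol, so theoretical mass = 5.2689 × 18.016 = 94.924 g.
At 67.20% yield, actual mass of H2O = 94.924 × 0.6720 = 63.789 g.

63.79 g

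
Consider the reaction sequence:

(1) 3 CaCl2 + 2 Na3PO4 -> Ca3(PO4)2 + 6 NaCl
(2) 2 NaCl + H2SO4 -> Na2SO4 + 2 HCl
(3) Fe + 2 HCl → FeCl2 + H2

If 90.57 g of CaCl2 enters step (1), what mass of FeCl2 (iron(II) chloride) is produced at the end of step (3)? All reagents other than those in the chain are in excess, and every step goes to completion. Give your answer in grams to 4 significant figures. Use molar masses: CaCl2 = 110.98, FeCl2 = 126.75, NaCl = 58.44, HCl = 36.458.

n(CaCl2) = 90.57 / 110.98 = 0.81609 mol.
Reaction (1): CaCl2→NaCl ratio 3:6 ⇒ n(NaCl) = 1.6322 mol.
Reaction (2): NaCl→HCl ratio 2:2 ⇒ n(HCl) = 1.6322 mol.
Reaction (3): HCl→FeCl2 ratio 2:1 ⇒ n(FeCl2) = 0.81609 mol.
Mass of FeCl2 = 0.81609 × 126.75 = 103.44 g.

103.4 g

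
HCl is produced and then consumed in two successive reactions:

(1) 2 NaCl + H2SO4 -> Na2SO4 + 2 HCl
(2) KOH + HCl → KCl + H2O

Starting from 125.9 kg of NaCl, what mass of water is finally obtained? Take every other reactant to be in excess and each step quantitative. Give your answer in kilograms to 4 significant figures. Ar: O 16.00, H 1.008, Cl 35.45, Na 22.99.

M(NaCl) = 22.99 + 35.45 = 58.44 g/mol.
M(H2O) = 2(1.008) + 16.00 = 18.016 g/mol.
125.9 kg = 125900 g.
n(NaCl) = 125900 / 58.44 = 2154.3 mol.
Step 1 gives a 2:2 ratio of NaCl to HCl, so n(HCl) = 2154.3 mol.
In step 2 the HCl:H2O ratio is 1:1, so n(H2O) = 2154.3 mol.
Mass of H2O = 2154.3 × 18.016 = 38813 g = 38.81 kg.

38.81 kg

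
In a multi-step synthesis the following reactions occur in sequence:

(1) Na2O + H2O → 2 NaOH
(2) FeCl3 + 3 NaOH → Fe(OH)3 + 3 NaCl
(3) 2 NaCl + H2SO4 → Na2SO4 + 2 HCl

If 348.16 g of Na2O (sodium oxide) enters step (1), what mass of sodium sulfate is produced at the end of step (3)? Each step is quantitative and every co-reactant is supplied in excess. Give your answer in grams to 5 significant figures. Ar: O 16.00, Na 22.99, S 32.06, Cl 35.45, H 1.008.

M(Na2O) = 2(22.99) + 16.00 = 61.98 g/mol.
M(Na2SO4) = 2(22.99) + 32.06 + 4(16.00) = 142.04 g/mol.
n(Na2O) = 348.16 / 61.98 = 5.61730 mol.
Reaction (1): Na2O→NaOH ratio 1:2 ⇒ n(NaOH) = 11.2346 mol.
Reaction (2): NaOH→NaCl ratio 3:3 ⇒ n(NaCl) = 11.2346 mol.
Reaction (3): NaCl→Na2SO4 ratio 2:1 ⇒ n(Na2SO4) = 5.61730 mol.
Mass of Na2SO4 = 5.61730 × 142.04 = 797.881 g.

797.88 g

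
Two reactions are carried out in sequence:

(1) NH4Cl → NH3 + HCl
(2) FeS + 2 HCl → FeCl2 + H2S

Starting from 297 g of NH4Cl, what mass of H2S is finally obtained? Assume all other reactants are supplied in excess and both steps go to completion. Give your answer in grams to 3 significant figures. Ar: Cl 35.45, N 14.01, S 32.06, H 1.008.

94.6 g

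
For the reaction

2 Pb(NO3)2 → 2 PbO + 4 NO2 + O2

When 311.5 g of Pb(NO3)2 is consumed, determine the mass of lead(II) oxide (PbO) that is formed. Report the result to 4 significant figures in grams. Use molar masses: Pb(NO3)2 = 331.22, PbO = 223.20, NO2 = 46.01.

209.9 g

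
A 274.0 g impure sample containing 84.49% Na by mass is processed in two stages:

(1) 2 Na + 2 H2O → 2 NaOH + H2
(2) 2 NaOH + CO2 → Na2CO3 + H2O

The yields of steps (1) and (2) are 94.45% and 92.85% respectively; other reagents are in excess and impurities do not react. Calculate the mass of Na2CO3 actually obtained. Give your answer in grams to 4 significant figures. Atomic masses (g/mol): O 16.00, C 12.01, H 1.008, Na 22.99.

Pure Na = 274.0 × 0.8449 = 231.50 g.
M(Na) = 22.99 g/mol.
M(Na2CO3) = 2(22.99) + 12.01 + 3(16.00) = 105.99 g/mol.
n(Na) = 231.50 / 22.99 = 10.070 mol.
Step 1 (Na:NaOH = 2:2): theoretical n(NaOH) = 10.070 mol; at 94.45% yield, n(NaOH) = 9.5108 mol.
Step 2 (NaOH:Na2CO3 = 2:1): theoretical n(Na2CO3) = 4.7554 mol, so theoretical mass = 4.7554 × 105.99 = 504.03 g.
At 92.85% yield, actual mass of Na2CO3 = 504.03 × 0.9285 = 467.99 g.

468.0 g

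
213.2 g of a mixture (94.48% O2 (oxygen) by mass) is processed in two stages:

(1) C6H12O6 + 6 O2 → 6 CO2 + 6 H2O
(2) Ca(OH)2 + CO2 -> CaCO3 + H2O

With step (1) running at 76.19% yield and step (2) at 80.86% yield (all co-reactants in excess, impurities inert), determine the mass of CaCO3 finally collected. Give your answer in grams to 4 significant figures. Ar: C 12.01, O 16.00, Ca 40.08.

388.1 g

Pure O2 = 213.2 × 0.9448 = 201.43 g.
M(O2) = 2(16.00) = 32.00 g/mol.
M(CaCO3) = 40.08 + 12.01 + 3(16.00) = 100.09 g/mol.
n(O2) = 201.43 / 32.00 = 6.2947 mol.
Step 1 (O2:CO2 = 6:6): theoretical n(CO2) = 6.2947 mol; at 76.19% yield, n(CO2) = 4.7960 mol.
Step 2 (CO2:CaCO3 = 1:1): theoretical n(CaCO3) = 4.7960 mol, so theoretical mass = 4.7960 × 100.09 = 480.03 g.
At 80.86% yield, actual mass of CaCO3 = 480.03 × 0.8086 = 388.15 g.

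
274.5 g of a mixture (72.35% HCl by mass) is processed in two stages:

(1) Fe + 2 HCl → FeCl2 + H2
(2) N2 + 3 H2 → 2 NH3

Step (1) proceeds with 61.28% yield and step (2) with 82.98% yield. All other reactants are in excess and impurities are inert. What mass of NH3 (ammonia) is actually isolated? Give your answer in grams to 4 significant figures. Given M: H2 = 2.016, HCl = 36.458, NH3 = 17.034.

15.73 g

Pure HCl = 274.5 × 0.7235 = 198.60 g.
n(HCl) = 198.60 / 36.458 = 5.4474 mol.
Step 1 (HCl:H2 = 2:1): theoretical n(H2) = 2.7237 mol; at 61.28% yield, n(H2) = 1.6691 mol.
Step 2 (H2:NH3 = 3:2): theoretical n(NH3) = 1.1127 mol, so theoretical mass = 1.1127 × 17.034 = 18.954 g.
At 82.98% yield, actual mass of NH3 = 18.954 × 0.8298 = 15.728 g.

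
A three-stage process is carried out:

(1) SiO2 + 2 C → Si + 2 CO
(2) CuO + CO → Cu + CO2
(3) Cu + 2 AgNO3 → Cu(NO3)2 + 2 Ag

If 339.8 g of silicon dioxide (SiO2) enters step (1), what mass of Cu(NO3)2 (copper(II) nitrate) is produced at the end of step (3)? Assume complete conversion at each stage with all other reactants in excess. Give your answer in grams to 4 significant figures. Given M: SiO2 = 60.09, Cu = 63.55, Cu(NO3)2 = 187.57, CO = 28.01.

2121 g

n(SiO2) = 339.8 / 60.09 = 5.6549 mol.
Reaction (1): SiO2→CO ratio 1:2 ⇒ n(CO) = 11.310 mol.
Reaction (2): CO→Cu ratio 1:1 ⇒ n(Cu) = 11.310 mol.
Reaction (3): Cu→Cu(NO3)2 ratio 1:1 ⇒ n(Cu(NO3)2) = 11.310 mol.
Mass of Cu(NO3)2 = 11.310 × 187.57 = 2121.4 g.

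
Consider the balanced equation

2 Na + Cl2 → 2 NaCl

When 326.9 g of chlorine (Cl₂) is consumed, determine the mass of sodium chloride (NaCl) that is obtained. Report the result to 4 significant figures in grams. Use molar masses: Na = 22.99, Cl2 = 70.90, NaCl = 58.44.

n(Cl2) = 326.90 g / 70.90 g/mol = 4.6107 mol.
From the equation the Cl2:NaCl mole ratio is 1:2, so n(NaCl) = 4.6107 × 2/1 = 9.2214 mol.
Mass of NaCl = 9.2214 mol × 58.44 g/mol = 538.90 g.

538.9 g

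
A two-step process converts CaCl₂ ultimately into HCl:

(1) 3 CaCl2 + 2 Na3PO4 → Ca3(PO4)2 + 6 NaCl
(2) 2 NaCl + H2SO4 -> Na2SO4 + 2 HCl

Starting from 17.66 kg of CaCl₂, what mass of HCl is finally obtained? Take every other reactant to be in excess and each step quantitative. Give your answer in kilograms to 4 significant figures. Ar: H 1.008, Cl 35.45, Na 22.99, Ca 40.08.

11.60 kg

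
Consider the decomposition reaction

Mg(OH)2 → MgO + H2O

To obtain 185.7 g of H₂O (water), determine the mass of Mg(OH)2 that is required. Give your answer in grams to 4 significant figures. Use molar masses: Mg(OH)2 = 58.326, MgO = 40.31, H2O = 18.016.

601.2 g

n(H2O) = 185.70 g / 18.016 g/mol = 10.308 mol.
From the equation the H2O:Mg(OH)2 mole ratio is 1:1, so n(Mg(OH)2) = 10.308 × 1/1 = 10.308 mol.
Mass of Mg(OH)2 = 10.308 mol × 58.326 g/mol = 601.20 g.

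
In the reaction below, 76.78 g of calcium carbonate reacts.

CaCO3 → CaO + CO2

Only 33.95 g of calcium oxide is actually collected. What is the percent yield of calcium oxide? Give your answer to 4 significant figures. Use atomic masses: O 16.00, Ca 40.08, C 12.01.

M(CaCO3) = 40.08 + 12.01 + 3(16.00) = 100.09 g/mol.
M(CaO) = 40.08 + 16.00 = 56.08 g/mol.
n(CaCO3) = 76.780 g / 100.09 g/mol = 0.76711 mol.
From the equation the CaCO3:CaO mole ratio is 1:1, so n(CaO) = 0.76711 × 1/1 = 0.76711 mol.
Mass of CaO = 0.76711 mol × 56.08 g/mol = 43.020 g.
This is the theoretical yield. Percent yield = 33.95 g / 43.020 g × 100% = 78.918%.

78.92 %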